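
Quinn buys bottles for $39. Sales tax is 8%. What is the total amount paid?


Calculate the tax:
8% of $39 = $3.12
Add tax to price:
$39 + $3.12 = $42.12

$42.12


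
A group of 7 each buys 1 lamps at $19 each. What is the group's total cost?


Cost per person:
1 x $19 = $19
Group total:
7 x $19 = $133

$133


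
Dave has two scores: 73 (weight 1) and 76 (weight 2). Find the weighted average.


Weighted sum:
1 x 73 + 2 x 76 = 225
Total weight:
1 + 2 = 3
Weighted average:
225 / 3 = 75

75


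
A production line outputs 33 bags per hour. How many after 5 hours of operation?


Production rate: 33 bags per hour
Time: 5 hours
Total: 33 x 5 = 165 bags

165 bags


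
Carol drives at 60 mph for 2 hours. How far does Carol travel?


Use the formula: distance = speed x time
Speed = 60 mph, Time = 2 hours
60 x 2 = 120 miles

120 miles


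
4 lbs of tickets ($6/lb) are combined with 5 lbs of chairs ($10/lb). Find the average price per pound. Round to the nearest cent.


Cost of tickets:
4 x $6 = $24
Cost of chairs:
5 x $10 = $50
Total cost: $24 + $50 = $74
Total weight: 9 lbs
Average: $74 / 9 = $8.2222... ≈ $8.22/lb

$8.22/lb


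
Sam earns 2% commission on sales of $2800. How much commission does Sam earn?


Convert rate to decimal:
2% = 0.02
Multiply by sales:
$2800 x 0.02 = $56

$56


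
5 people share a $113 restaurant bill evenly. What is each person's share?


Total bill: $113
Number of people: 5
Each pays: $113 / 5 = $22.60

$22.60


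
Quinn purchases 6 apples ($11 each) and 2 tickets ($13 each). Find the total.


Cost of apples:
6 x $11 = $66
Cost of tickets:
2 x $13 = $26
Add both:
$66 + $26 = $92

$92


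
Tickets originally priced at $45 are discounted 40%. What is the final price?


Calculate the discount amount:
40% of $45 = $18
Subtract from original:
$45 - $18 = $27

$27


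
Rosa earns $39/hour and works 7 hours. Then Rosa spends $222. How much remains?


Calculate earnings:
7 x $39 = $273
Subtract spending:
$273 - $222 = $51

$51


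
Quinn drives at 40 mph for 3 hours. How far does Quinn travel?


Use the formula: distance = speed x time
Speed = 40 mph, Time = 3 hours
40 x 3 = 120 miles

120 miles


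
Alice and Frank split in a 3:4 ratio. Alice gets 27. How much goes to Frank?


Find the multiplier:
27 / 3 = 9
Apply to Frank's share:
4 x 9 = 36

36


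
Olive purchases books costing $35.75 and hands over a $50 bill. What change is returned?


Start with the amount paid:
$50
Subtract the price:
$50 - $35.75 = $14.25

$14.25


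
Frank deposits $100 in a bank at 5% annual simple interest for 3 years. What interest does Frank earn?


Use the formula I = P x R x T / 100
P x R x T = 100 x 5 x 3 = 1500
I = 1500 / 100 = $15

$15


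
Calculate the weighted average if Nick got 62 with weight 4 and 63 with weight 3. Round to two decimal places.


Weighted sum:
4 x 62 + 3 x 63 = 437
Total weight:
4 + 3 = 7
Weighted average:
437 / 7 = 62.4285... ≈ 62.43

62.43


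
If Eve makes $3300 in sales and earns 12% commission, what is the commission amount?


Convert rate to decimal:
12% = 0.12
Multiply by sales:
$3300 x 0.12 = $396

$396


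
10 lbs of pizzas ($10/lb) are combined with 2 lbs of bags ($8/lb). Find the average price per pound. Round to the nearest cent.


Cost of pizzas:
10 x $10 = $100
Cost of bags:
2 x $8 = $16
Total cost: $100 + $16 = $116
Total weight: 12 lbs
Average: $116 / 12 = $9.6666... ≈ $9.67/lb

$9.67/lb


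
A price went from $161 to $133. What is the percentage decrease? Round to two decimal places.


Find the absolute change:
|133 - 161| = 28
Divide by original and multiply by 100:
28 / 161 x 100 = 17.3913...% ≈ 17.39%

17.39%


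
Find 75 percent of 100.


Convert percentage to decimal:
75% = 0.75
Multiply:
100 x 0.75 = 75

75


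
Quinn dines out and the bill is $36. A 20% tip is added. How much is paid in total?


Calculate the tip:
20% of $36 = $7.20
Add tip to meal cost:
$36 + $7.20 = $43.20

$43.20


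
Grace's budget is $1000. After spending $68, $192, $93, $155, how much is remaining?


Add up expenses:
$68 + $192 + $93 + $155 = $508
Subtract from budget:
$1000 - $508 = $492

$492


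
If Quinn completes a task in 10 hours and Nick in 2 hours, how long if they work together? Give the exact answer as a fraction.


Quinn's rate: 1/10 of the job per hour
Nick's rate: 1/2 of the job per hour
Combined rate: 1/10 + 1/2 = 3/5 per hour
Time = 1 / (3/5) = 5/3 hours (≈ 1.67 hours)

5/3 hours


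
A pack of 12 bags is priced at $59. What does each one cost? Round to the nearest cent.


Total cost: $59
Number of items: 12
Unit price: $59 / 12 = $4.9166... ≈ $4.92

$4.92


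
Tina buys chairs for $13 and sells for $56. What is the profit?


Selling price = $56
Cost price = $13
Profit = selling price - cost price:
Profit = $56 - $13 = $43

$43


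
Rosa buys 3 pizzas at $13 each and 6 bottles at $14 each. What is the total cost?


Cost of pizzas:
3 x $13 = $39
Cost of bottles:
6 x $14 = $84
Add both:
$39 + $84 = $123

$123


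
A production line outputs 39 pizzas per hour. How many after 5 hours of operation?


Production rate: 39 pizzas per hour
Time: 5 hours
Total: 39 x 5 = 195 pizzas

195 pizzas


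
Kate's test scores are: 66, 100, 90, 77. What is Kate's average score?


Add the scores:
66 + 100 + 90 + 77 = 333
Divide by the number of tests:
333 / 4 = 83.25

83.25


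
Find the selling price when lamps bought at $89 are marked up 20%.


Calculate the markup amount:
20% of $89 = $17.80
Add to cost:
$89 + $17.80 = $106.80

$106.80


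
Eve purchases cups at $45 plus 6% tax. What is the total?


Calculate the tax:
6% of $45 = $2.70
Add tax to price:
$45 + $2.70 = $47.70

$47.70


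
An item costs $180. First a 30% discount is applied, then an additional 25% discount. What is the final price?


First discount:
30% of $180 = $54
Price after first discount:
$180 - $54 = $126
Second discount:
25% of $126 = $31.50
Final price:
$126 - $31.50 = $94.50

$94.50


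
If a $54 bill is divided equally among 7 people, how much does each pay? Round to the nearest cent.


Total bill: $54
Number of people: 7
Each pays: $54 / 7 = $7.7142... ≈ $7.71

$7.71


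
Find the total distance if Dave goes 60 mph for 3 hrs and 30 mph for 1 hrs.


Leg 1 distance:
60 x 3 = 180 miles
Leg 2 distance:
30 x 1 = 30 miles
Total distance:
180 + 30 = 210 miles

210 miles


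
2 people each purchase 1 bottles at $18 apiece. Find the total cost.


Cost per person:
1 x $18 = $18
Group total:
2 x $18 = $36

$36


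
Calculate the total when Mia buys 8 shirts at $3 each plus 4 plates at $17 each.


Cost of shirts:
8 x $3 = $24
Cost of plates:
4 x $17 = $68
Add both:
$24 + $68 = $92

$92


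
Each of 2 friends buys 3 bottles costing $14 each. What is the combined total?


Cost per person:
3 x $14 = $42
Group total:
2 x $42 = $84

$84


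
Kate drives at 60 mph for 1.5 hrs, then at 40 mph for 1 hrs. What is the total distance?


Leg 1 distance:
60 x 1.5 = 90 miles
Leg 2 distance:
40 x 1 = 40 miles
Total distance:
90 + 40 = 130 miles

130 miles


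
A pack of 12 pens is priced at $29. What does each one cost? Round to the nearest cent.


Total cost: $29
Number of items: 12
Unit price: $29 / 12 = $2.4166... ≈ $2.42

$2.42


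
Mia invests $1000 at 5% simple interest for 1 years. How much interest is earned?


Use the formula I = P x R x T / 100
P x R x T = 1000 x 5 x 1 = 5000
I = 5000 / 100 = $50

$50


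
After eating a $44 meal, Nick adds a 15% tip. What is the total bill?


Calculate the tip:
15% of $44 = $6.60
Add tip to meal cost:
$44 + $6.60 = $50.60

$50.60


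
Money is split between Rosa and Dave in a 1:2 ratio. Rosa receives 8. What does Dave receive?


Find the multiplier:
8 / 1 = 8
Apply to Dave's share:
2 x 8 = 16

16


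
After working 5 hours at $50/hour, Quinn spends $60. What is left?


Calculate earnings:
5 x $50 = $250
Subtract spending:
$250 - $60 = $190

$190


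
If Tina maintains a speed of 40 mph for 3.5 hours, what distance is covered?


Use the formula: distance = speed x time
Speed = 40 mph, Time = 3.5 hours
40 x 3.5 = 140 miles

140 miles


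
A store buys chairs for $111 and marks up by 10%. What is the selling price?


Calculate the markup amount:
10% of $111 = $11.10
Add to cost:
$111 + $11.10 = $122.10

$122.10


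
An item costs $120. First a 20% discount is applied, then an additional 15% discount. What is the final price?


First discount:
20% of $120 = $24
Price after first discount:
$120 - $24 = $96
Second discount:
15% of $96 = $14.40
Final price:
$96 - $14.40 = $81.60

$81.60


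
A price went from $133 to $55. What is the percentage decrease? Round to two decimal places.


Find the absolute change:
|55 - 133| = 78
Divide by original and multiply by 100:
78 / 133 x 100 = 58.6466...% ≈ 58.65%

58.65%


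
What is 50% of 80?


Convert percentage to decimal:
50% = 0.5
Multiply:
80 x 0.5 = 40

40


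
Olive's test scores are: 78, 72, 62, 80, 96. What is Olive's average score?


Add the scores:
78 + 72 + 62 + 80 + 96 = 388
Divide by the number of tests:
388 / 5 = 77.6

77.6


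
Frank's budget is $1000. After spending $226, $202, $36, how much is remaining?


Add up expenses:
$226 + $202 + $36 = $464
Subtract from budget:
$1000 - $464 = $536

$536


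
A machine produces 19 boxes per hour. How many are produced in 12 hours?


Production rate: 19 boxes per hour
Time: 12 hours
Total: 19 x 12 = 228 boxes

228 boxes


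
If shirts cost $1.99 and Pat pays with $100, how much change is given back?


Start with the amount paid:
$100
Subtract the price:
$100 - $1.99 = $98.01

$98.01


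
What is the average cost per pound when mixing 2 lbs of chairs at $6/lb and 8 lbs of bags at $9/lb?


Cost of chairs:
2 x $6 = $12
Cost of bags:
8 x $9 = $72
Total cost: $12 + $72 = $84
Total weight: 10 lbs
Average: $84 / 10 = $8.40/lb

$8.40/lb


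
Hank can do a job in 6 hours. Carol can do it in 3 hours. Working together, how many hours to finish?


Hank's rate: 1/6 of the job per hour
Carol's rate: 1/3 of the job per hour
Combined rate: 1/6 + 1/3 = 1/2 per hour
Time = 1 / (1/2) = 2 hours

2 hours


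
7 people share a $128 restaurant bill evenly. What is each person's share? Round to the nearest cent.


Total bill: $128
Number of people: 7
Each pays: $128 / 7 = $18.2857... ≈ $18.29

$18.29


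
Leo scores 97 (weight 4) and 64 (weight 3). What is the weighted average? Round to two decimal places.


Weighted sum:
4 x 97 + 3 x 64 = 580
Total weight:
4 + 3 = 7
Weighted average:
580 / 7 = 82.8571... ≈ 82.86

82.86


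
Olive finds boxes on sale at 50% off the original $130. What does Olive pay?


Calculate the discount amount:
50% of $130 = $65
Subtract from original:
$130 - $65 = $65

$65


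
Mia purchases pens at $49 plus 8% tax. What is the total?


Calculate the tax:
8% of $49 = $3.92
Add tax to price:
$49 + $3.92 = $52.92

$52.92


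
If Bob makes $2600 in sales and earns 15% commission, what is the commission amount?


Convert rate to decimal:
15% = 0.15
Multiply by sales:
$2600 x 0.15 = $390

$390


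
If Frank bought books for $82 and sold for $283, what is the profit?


Selling price = $283
Cost price = $82
Profit = selling price - cost price:
Profit = $283 - $82 = $201

$201


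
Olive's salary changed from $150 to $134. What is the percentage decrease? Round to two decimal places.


Find the absolute change:
|134 - 150| = 16
Divide by original and multiply by 100:
16 / 150 x 100 = 10.6666...% ≈ 10.67%

10.67%


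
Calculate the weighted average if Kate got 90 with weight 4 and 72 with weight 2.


Weighted sum:
4 x 90 + 2 x 72 = 504
Total weight:
4 + 2 = 6
Weighted average:
504 / 6 = 84

84


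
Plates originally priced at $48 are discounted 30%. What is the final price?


Calculate the discount amount:
30% of $48 = $14.40
Subtract from original:
$48 - $14.40 = $33.60

$33.60


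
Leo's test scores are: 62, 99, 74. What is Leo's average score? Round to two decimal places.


Add the scores:
62 + 99 + 74 = 235
Divide by the number of tests:
235 / 3 = 78.3333... ≈ 78.33

78.33


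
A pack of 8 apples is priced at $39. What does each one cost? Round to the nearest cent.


Total cost: $39
Number of items: 8
Unit price: $39 / 8 = $4.875 ≈ $4.88

$4.88


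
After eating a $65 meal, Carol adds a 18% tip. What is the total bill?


Calculate the tip:
18% of $65 = $11.70
Add tip to meal cost:
$65 + $11.70 = $76.70

$76.70


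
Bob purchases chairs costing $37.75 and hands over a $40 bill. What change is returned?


Start with the amount paid:
$40
Subtract the price:
$40 - $37.75 = $2.25

$2.25


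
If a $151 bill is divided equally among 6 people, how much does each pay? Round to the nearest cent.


Total bill: $151
Number of people: 6
Each pays: $151 / 6 = $25.1666... ≈ $25.17

$25.17


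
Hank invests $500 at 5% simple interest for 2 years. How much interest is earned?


Use the formula I = P x R x T / 100
P x R x T = 500 x 5 x 2 = 5000
I = 5000 / 100 = $50

$50


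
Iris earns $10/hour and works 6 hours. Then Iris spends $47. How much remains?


Calculate earnings:
6 x $10 = $60
Subtract spending:
$60 - $47 = $13

$13


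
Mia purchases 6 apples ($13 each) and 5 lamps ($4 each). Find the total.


Cost of apples:
6 x $13 = $78
Cost of lamps:
5 x $4 = $20
Add both:
$78 + $20 = $98

$98


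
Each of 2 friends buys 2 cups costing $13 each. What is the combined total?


Cost per person:
2 x $13 = $26
Group total:
2 x $26 = $52

$52


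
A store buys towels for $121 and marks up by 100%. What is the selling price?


Calculate the markup amount:
100% of $121 = $121
Add to cost:
$121 + $121 = $242

$242


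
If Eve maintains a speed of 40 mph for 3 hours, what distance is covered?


Use the formula: distance = speed x time
Speed = 40 mph, Time = 3 hours
40 x 3 = 120 miles

120 miles


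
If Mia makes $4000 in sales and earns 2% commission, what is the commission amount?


Convert rate to decimal:
2% = 0.02
Multiply by sales:
$4000 x 0.02 = $80

$80


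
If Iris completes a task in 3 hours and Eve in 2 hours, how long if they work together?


Iris's rate: 1/3 of the job per hour
Eve's rate: 1/2 of the job per hour
Combined rate: 1/3 + 1/2 = 5/6 per hour
Time = 1 / (5/6) = 6/5 = 1.2 hours

1.2 hours


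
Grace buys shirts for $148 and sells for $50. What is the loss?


Selling price = $50
Cost price = $148
Loss = cost price - selling price:
Loss = $148 - $50 = $98

$98


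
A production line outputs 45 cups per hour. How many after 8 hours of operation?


Production rate: 45 cups per hour
Time: 8 hours
Total: 45 x 8 = 360 cups

360 cups


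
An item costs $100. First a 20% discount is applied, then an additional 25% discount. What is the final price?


First discount:
20% of $100 = $20
Price after first discount:
$100 - $20 = $80
Second discount:
25% of $80 = $20
Final price:
$80 - $20 = $60

$60


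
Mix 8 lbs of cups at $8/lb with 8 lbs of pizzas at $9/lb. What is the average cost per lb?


Cost of cups:
8 x $8 = $64
Cost of pizzas:
8 x $9 = $72
Total cost: $64 + $72 = $136
Total weight: 16 lbs
Average: $136 / 16 = $8.50/lb

$8.50/lb


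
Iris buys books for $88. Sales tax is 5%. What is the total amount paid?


Calculate the tax:
5% of $88 = $4.40
Add tax to price:
$88 + $4.40 = $92.40

$92.40


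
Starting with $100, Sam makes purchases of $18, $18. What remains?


Add up expenses:
$18 + $18 = $36
Subtract from budget:
$100 - $36 = $64

$64


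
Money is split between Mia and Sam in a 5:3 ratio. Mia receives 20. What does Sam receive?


Find the multiplier:
20 / 5 = 4
Apply to Sam's share:
3 x 4 = 12

12


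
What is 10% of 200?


Convert percentage to decimal:
10% = 0.1
Multiply:
200 x 0.1 = 20

20


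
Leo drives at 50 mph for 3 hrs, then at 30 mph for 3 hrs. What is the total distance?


Leg 1 distance:
50 x 3 = 150 miles
Leg 2 distance:
30 x 3 = 90 miles
Total distance:
150 + 90 = 240 miles

240 miles


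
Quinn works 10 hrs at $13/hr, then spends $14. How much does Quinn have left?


Calculate earnings:
10 x $13 = $130
Subtract spending:
$130 - $14 = $116

$116


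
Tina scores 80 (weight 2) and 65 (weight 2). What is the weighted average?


Weighted sum:
2 x 80 + 2 x 65 = 290
Total weight:
2 + 2 = 4
Weighted average:
290 / 4 = 72.5

72.5


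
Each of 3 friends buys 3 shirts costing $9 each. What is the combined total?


Cost per person:
3 x $9 = $27
Group total:
3 x $27 = $81

$81


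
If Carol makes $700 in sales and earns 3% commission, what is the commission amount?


Convert rate to decimal:
3% = 0.03
Multiply by sales:
$700 x 0.03 = $21

$21


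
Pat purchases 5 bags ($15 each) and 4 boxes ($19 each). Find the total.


Cost of bags:
5 x $15 = $75
Cost of boxes:
4 x $19 = $76
Add both:
$75 + $76 = $151

$151


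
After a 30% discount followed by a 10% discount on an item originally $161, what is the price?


First discount:
30% of $161 = $48.30
Price after first discount:
$161 - $48.30 = $112.70
Second discount:
10% of $112.70 = $11.27
Final price:
$112.70 - $11.27 = $101.43

$101.43


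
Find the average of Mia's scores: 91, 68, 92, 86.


Add the scores:
91 + 68 + 92 + 86 = 337
Divide by the number of tests:
337 / 4 = 84.25

84.25


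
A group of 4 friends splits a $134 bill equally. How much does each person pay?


Total bill: $134
Number of people: 4
Each pays: $134 / 4 = $33.50

$33.50


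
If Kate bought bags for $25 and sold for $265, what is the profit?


Selling price = $265
Cost price = $25
Profit = selling price - cost price:
Profit = $265 - $25 = $240

$240


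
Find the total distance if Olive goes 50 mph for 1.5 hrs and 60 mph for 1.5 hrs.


Leg 1 distance:
50 x 1.5 = 75 miles
Leg 2 distance:
60 x 1.5 = 90 miles
Total distance:
75 + 90 = 165 miles

165 miles


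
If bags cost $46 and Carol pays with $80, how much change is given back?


Start with the amount paid:
$80
Subtract the price:
$80 - $46 = $34

$34


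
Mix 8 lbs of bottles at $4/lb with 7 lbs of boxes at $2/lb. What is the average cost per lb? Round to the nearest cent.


Cost of bottles:
8 x $4 = $32
Cost of boxes:
7 x $2 = $14
Total cost: $32 + $14 = $46
Total weight: 15 lbs
Average: $46 / 15 = $3.0666... ≈ $3.07/lb

$3.07/lb


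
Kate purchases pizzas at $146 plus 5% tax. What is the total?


Calculate the tax:
5% of $146 = $7.30
Add tax to price:
$146 + $7.30 = $153.30

$153.30


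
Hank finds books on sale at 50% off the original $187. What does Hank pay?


Calculate the discount amount:
50% of $187 = $93.50
Subtract from original:
$187 - $93.50 = $93.50

$93.50


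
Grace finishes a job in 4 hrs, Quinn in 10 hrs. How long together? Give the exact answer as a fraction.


Grace's rate: 1/4 of the job per hour
Quinn's rate: 1/10 of the job per hour
Combined rate: 1/4 + 1/10 = 7/20 per hour
Time = 1 / (7/20) = 20/7 hours (≈ 2.86 hours)

20/7 hours


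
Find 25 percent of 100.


Convert percentage to decimal:
25% = 0.25
Multiply:
100 x 0.25 = 25

25


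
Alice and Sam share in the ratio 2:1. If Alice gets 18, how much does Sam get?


Find the multiplier:
18 / 2 = 9
Apply to Sam's share:
1 x 9 = 9

9


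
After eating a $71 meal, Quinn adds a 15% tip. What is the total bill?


Calculate the tip:
15% of $71 = $10.65
Add tip to meal cost:
$71 + $10.65 = $81.65

$81.65


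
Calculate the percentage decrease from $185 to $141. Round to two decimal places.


Find the absolute change:
|141 - 185| = 44
Divide by original and multiply by 100:
44 / 185 x 100 = 23.7837...% ≈ 23.78%

23.78%


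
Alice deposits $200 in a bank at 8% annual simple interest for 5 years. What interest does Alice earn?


Use the formula I = P x R x T / 100
P x R x T = 200 x 8 x 5 = 8000
I = 8000 / 100 = $80

$80


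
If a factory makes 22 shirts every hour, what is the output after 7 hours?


Production rate: 22 shirts per hour
Time: 7 hours
Total: 22 x 7 = 154 shirts

154 shirts


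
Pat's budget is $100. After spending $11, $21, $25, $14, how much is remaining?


Add up expenses:
$11 + $21 + $25 + $14 = $71
Subtract from budget:
$100 - $71 = $29

$29


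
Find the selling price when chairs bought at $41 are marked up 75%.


Calculate the markup amount:
75% of $41 = $30.75
Add to cost:
$41 + $30.75 = $71.75

$71.75


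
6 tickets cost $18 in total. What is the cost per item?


Total cost: $18
Number of items: 6
Unit price: $18 / 6 = $3

$3


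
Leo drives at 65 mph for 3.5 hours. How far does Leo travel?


Use the formula: distance = speed x time
Speed = 65 mph, Time = 3.5 hours
65 x 3.5 = 227.5 miles

227.5 miles


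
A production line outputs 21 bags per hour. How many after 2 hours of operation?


Production rate: 21 bags per hour
Time: 2 hours
Total: 21 x 2 = 42 bags

42 bags


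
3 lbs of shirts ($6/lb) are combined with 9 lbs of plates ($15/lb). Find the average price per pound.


Cost of shirts:
3 x $6 = $18
Cost of plates:
9 x $15 = $135
Total cost: $18 + $135 = $153
Total weight: 12 lbs
Average: $153 / 12 = $12.75/lb

$12.75/lb


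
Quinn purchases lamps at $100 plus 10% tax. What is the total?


Calculate the tax:
10% of $100 = $10
Add tax to price:
$100 + $10 = $110

$110


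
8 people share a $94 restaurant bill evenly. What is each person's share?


Total bill: $94
Number of people: 8
Each pays: $94 / 8 = $11.75

$11.75


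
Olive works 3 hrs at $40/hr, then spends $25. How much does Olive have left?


Calculate earnings:
3 x $40 = $120
Subtract spending:
$120 - $25 = $95

$95


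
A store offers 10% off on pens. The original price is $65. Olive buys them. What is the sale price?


Calculate the discount amount:
10% of $65 = $6.50
Subtract from original:
$65 - $6.50 = $58.50

$58.50


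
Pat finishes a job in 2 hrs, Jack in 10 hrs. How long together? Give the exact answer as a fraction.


Pat's rate: 1/2 of the job per hour
Jack's rate: 1/10 of the job per hour
Combined rate: 1/2 + 1/10 = 3/5 per hour
Time = 1 / (3/5) = 5/3 hours (≈ 1.67 hours)

5/3 hours


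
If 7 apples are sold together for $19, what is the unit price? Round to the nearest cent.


Total cost: $19
Number of items: 7
Unit price: $19 / 7 = $2.7142... ≈ $2.71

$2.71


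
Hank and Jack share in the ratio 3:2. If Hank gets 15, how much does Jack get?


Find the multiplier:
15 / 3 = 5
Apply to Jack's share:
2 x 5 = 10

10


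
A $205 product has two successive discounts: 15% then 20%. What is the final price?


First discount:
15% of $205 = $30.75
Price after first discount:
$205 - $30.75 = $174.25
Second discount:
20% of $174.25 = $34.85
Final price:
$174.25 - $34.85 = $139.40

$139.40


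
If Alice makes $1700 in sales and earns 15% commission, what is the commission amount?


Convert rate to decimal:
15% = 0.15
Multiply by sales:
$1700 x 0.15 = $255

$255


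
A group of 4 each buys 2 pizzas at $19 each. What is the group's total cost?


Cost per person:
2 x $19 = $38
Group total:
4 x $38 = $152

$152


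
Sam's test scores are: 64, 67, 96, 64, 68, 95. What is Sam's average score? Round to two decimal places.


Add the scores:
64 + 67 + 96 + 64 + 68 + 95 = 454
Divide by the number of tests:
454 / 6 = 75.6666... ≈ 75.67

75.67


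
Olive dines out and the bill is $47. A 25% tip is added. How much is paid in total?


Calculate the tip:
25% of $47 = $11.75
Add tip to meal cost:
$47 + $11.75 = $58.75

$58.75


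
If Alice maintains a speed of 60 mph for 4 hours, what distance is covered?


Use the formula: distance = speed x time
Speed = 60 mph, Time = 4 hours
60 x 4 = 240 miles

240 miles


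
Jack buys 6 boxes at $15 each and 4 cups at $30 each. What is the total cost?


Cost of boxes:
6 x $15 = $90
Cost of cups:
4 x $30 = $120
Add both:
$90 + $120 = $210

$210


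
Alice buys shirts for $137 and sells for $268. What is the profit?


Selling price = $268
Cost price = $137
Profit = selling price - cost price:
Profit = $268 - $137 = $131

$131


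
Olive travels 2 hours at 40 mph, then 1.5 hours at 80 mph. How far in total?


Leg 1 distance:
40 x 2 = 80 miles
Leg 2 distance:
80 x 1.5 = 120 miles
Total distance:
80 + 120 = 200 miles

200 miles


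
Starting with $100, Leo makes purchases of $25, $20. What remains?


Add up expenses:
$25 + $20 = $45
Subtract from budget:
$100 - $45 = $55

$55


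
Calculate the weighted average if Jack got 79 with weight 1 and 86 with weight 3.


Weighted sum:
1 x 79 + 3 x 86 = 337
Total weight:
1 + 3 = 4
Weighted average:
337 / 4 = 84.25

84.25


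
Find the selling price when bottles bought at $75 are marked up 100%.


Calculate the markup amount:
100% of $75 = $75
Add to cost:
$75 + $75 = $150

$150


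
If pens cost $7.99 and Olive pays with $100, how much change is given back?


Start with the amount paid:
$100
Subtract the price:
$100 - $7.99 = $92.01

$92.01


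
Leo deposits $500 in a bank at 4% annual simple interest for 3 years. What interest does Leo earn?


Use the formula I = P x R x T / 100
P x R x T = 500 x 4 x 3 = 6000
I = 6000 / 100 = $60

$60


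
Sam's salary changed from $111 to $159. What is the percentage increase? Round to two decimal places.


Find the absolute change:
|159 - 111| = 48
Divide by original and multiply by 100:
48 / 111 x 100 = 43.2432...% ≈ 43.24%

43.24%


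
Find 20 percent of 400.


Convert percentage to decimal:
20% = 0.2
Multiply:
400 x 0.2 = 80

80


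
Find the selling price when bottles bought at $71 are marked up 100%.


Calculate the markup amount:
100% of $71 = $71
Add to cost:
$71 + $71 = $142

$142


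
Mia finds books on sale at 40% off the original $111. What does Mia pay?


Calculate the discount amount:
40% of $111 = $44.40
Subtract from original:
$111 - $44.40 = $66.60

$66.60


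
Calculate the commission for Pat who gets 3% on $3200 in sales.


Convert rate to decimal:
3% = 0.03
Multiply by sales:
$3200 x 0.03 = $96

$96


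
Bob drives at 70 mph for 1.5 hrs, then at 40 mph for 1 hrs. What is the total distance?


Leg 1 distance:
70 x 1.5 = 105 miles
Leg 2 distance:
40 x 1 = 40 miles
Total distance:
105 + 40 = 145 miles

145 miles


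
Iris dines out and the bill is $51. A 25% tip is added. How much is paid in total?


Calculate the tip:
25% of $51 = $12.75
Add tip to meal cost:
$51 + $12.75 = $63.75

$63.75


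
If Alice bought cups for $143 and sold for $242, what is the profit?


Selling price = $242
Cost price = $143
Profit = selling price - cost price:
Profit = $242 - $143 = $99

$99


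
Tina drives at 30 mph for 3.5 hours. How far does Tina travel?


Use the formula: distance = speed x time
Speed = 30 mph, Time = 3.5 hours
30 x 3.5 = 105 miles

105 miles


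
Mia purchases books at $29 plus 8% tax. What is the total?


Calculate the tax:
8% of $29 = $2.32
Add tax to price:
$29 + $2.32 = $31.32

$31.32


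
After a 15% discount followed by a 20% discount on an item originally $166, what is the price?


First discount:
15% of $166 = $24.90
Price after first discount:
$166 - $24.90 = $141.10
Second discount:
20% of $141.10 = $28.22
Final price:
$141.10 - $28.22 = $112.88

$112.88


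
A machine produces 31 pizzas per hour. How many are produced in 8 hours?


Production rate: 31 pizzas per hour
Time: 8 hours
Total: 31 x 8 = 248 pizzas

248 pizzas


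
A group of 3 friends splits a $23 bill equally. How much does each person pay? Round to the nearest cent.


Total bill: $23
Number of people: 3
Each pays: $23 / 3 = $7.6666... ≈ $7.67

$7.67


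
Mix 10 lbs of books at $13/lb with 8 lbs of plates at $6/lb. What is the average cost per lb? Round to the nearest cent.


Cost of books:
10 x $13 = $130
Cost of plates:
8 x $6 = $48
Total cost: $130 + $48 = $178
Total weight: 18 lbs
Average: $178 / 18 = $9.8888... ≈ $9.89/lb

$9.89/lb


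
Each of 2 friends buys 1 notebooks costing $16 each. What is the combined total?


Cost per person:
1 x $16 = $16
Group total:
2 x $16 = $32

$32


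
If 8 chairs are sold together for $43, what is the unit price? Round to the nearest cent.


Total cost: $43
Number of items: 8
Unit price: $43 / 8 = $5.375 ≈ $5.38

$5.38


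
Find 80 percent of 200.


Convert percentage to decimal:
80% = 0.8
Multiply:
200 x 0.8 = 160

160


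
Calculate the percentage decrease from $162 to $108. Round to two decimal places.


Find the absolute change:
|108 - 162| = 54
Divide by original and multiply by 100:
54 / 162 x 100 = 33.3333...% ≈ 33.33%

33.33%


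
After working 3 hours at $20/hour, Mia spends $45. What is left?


Calculate earnings:
3 x $20 = $60
Subtract spending:
$60 - $45 = $15

$15


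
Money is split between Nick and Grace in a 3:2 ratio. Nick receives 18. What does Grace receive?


Find the multiplier:
18 / 3 = 6
Apply to Grace's share:
2 x 6 = 12

12


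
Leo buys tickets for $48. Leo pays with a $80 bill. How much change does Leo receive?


Start with the amount paid:
$80
Subtract the price:
$80 - $48 = $32

$32


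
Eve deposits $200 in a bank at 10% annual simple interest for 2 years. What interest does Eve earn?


Use the formula I = P x R x T / 100
P x R x T = 200 x 10 x 2 = 4000
I = 4000 / 100 = $40

$40


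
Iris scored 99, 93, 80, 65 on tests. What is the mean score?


Add the scores:
99 + 93 + 80 + 65 = 337
Divide by the number of tests:
337 / 4 = 84.25

84.25


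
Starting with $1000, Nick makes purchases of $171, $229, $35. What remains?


Add up expenses:
$171 + $229 + $35 = $435
Subtract from budget:
$1000 - $435 = $565

$565


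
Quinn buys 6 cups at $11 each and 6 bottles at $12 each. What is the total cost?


Cost of cups:
6 x $11 = $66
Cost of bottles:
6 x $12 = $72
Add both:
$66 + $72 = $138

$138


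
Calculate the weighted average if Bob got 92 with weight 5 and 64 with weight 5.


Weighted sum:
5 x 92 + 5 x 64 = 780
Total weight:
5 + 5 = 10
Weighted average:
780 / 10 = 78

78


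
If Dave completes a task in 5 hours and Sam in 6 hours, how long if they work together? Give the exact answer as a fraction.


Dave's rate: 1/5 of the job per hour
Sam's rate: 1/6 of the job per hour
Combined rate: 1/5 + 1/6 = 11/30 per hour
Time = 1 / (11/30) = 30/11 hours (≈ 2.73 hours)

30/11 hours


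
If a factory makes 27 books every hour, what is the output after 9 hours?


Production rate: 27 books per hour
Time: 9 hours
Total: 27 x 9 = 243 books

243 books


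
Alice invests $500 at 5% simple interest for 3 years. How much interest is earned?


Use the formula I = P x R x T / 100
P x R x T = 500 x 5 x 3 = 7500
I = 7500 / 100 = $75

$75


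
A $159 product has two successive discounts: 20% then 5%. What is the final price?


First discount:
20% of $159 = $31.80
Price after first discount:
$159 - $31.80 = $127.20
Second discount:
5% of $127.20 = $6.36
Final price:
$127.20 - $6.36 = $120.84

$120.84


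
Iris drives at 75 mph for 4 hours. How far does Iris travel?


Use the formula: distance = speed x time
Speed = 75 mph, Time = 4 hours
75 x 4 = 300 miles

300 miles


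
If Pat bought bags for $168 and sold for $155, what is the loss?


Selling price = $155
Cost price = $168
Loss = cost price - selling price:
Loss = $168 - $155 = $13

$13


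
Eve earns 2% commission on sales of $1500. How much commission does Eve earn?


Convert rate to decimal:
2% = 0.02
Multiply by sales:
$1500 x 0.02 = $30

$30


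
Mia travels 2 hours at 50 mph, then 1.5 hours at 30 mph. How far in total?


Leg 1 distance:
50 x 2 = 100 miles
Leg 2 distance:
30 x 1.5 = 45 miles
Total distance:
100 + 45 = 145 miles

145 miles


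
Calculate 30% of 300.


Convert percentage to decimal:
30% = 0.3
Multiply:
300 x 0.3 = 90

90


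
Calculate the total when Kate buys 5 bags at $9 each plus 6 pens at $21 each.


Cost of bags:
5 x $9 = $45
Cost of pens:
6 x $21 = $126
Add both:
$45 + $126 = $171

$171


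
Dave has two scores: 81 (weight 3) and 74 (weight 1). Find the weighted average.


Weighted sum:
3 x 81 + 1 x 74 = 317
Total weight:
3 + 1 = 4
Weighted average:
317 / 4 = 79.25

79.25


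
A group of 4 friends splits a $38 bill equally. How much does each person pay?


Total bill: $38
Number of people: 4
Each pays: $38 / 4 = $9.50

$9.50


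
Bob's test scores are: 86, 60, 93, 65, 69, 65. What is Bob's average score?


Add the scores:
86 + 60 + 93 + 65 + 69 + 65 = 438
Divide by the number of tests:
438 / 6 = 73

73


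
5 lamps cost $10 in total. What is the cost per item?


Total cost: $10
Number of items: 5
Unit price: $10 / 5 = $2

$2


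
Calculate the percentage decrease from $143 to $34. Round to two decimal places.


Find the absolute change:
|34 - 143| = 109
Divide by original and multiply by 100:
109 / 143 x 100 = 76.2237...% ≈ 76.22%

76.22%


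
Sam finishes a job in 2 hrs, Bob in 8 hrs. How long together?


Sam's rate: 1/2 of the job per hour
Bob's rate: 1/8 of the job per hour
Combined rate: 1/2 + 1/8 = 5/8 per hour
Time = 1 / (5/8) = 8/5 = 1.6 hours

1.6 hours


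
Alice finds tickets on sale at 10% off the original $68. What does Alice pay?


Calculate the discount amount:
10% of $68 = $6.80
Subtract from original:
$68 - $6.80 = $61.20

$61.20


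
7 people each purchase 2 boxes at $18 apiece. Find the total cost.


Cost per person:
2 x $18 = $36
Group total:
7 x $36 = $252

$252


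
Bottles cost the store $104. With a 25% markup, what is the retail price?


Calculate the markup amount:
25% of $104 = $26
Add to cost:
$104 + $26 = $130

$130


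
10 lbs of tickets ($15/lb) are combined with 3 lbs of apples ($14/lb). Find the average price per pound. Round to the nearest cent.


Cost of tickets:
10 x $15 = $150
Cost of apples:
3 x $14 = $42
Total cost: $150 + $42 = $192
Total weight: 13 lbs
Average: $192 / 13 = $14.7692... ≈ $14.77/lb

$14.77/lb


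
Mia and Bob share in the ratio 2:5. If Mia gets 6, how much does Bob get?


Find the multiplier:
6 / 2 = 3
Apply to Bob's share:
5 x 3 = 15

15


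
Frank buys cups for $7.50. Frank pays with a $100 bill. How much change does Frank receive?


Start with the amount paid:
$100
Subtract the price:
$100 - $7.50 = $92.50

$92.50


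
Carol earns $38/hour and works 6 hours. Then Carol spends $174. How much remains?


Calculate earnings:
6 x $38 = $228
Subtract spending:
$228 - $174 = $54

$54


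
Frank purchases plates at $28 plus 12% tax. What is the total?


Calculate the tax:
12% of $28 = $3.36
Add tax to price:
$28 + $3.36 = $31.36

$31.36


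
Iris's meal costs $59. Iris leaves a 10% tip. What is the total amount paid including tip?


Calculate the tip:
10% of $59 = $5.90
Add tip to meal cost:
$59 + $5.90 = $64.90

$64.90


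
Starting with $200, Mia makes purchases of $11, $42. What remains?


Add up expenses:
$11 + $42 = $53
Subtract from budget:
$200 - $53 = $147

$147


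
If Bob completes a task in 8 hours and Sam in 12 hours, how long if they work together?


Bob's rate: 1/8 of the job per hour
Sam's rate: 1/12 of the job per hour
Combined rate: 1/8 + 1/12 = 5/24 per hour
Time = 1 / (5/24) = 24/5 = 4.8 hours

4.8 hours


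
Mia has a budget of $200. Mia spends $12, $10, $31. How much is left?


Add up expenses:
$12 + $10 + $31 = $53
Subtract from budget:
$200 - $53 = $147

$147


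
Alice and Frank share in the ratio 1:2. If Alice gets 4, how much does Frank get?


Find the multiplier:
4 / 1 = 4
Apply to Frank's share:
2 x 4 = 8

8


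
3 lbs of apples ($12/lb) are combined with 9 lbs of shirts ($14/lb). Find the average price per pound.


Cost of apples:
3 x $12 = $36
Cost of shirts:
9 x $14 = $126
Total cost: $36 + $126 = $162
Total weight: 12 lbs
Average: $162 / 12 = $13.50/lb

$13.50/lb


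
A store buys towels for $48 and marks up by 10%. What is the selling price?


Calculate the markup amount:
10% of $48 = $4.80
Add to cost:
$48 + $4.80 = $52.80

$52.80


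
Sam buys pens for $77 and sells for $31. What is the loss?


Selling price = $31
Cost price = $77
Loss = cost price - selling price:
Loss = $77 - $31 = $46

$46


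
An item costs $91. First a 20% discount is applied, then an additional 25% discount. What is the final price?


First discount:
20% of $91 = $18.20
Price after first discount:
$91 - $18.20 = $72.80
Second discount:
25% of $72.80 = $18.20
Final price:
$72.80 - $18.20 = $54.60

$54.60


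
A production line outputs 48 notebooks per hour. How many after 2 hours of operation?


Production rate: 48 notebooks per hour
Time: 2 hours
Total: 48 x 2 = 96 notebooks

96 notebooks


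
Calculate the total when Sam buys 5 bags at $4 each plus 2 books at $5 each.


Cost of bags:
5 x $4 = $20
Cost of books:
2 x $5 = $10
Add both:
$20 + $10 = $30

$30


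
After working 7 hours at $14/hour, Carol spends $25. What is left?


Calculate earnings:
7 x $14 = $98
Subtract spending:
$98 - $25 = $73

$73


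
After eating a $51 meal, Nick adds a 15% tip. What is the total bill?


Calculate the tip:
15% of $51 = $7.65
Add tip to meal cost:
$51 + $7.65 = $58.65

$58.65


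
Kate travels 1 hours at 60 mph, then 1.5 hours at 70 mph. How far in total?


Leg 1 distance:
60 x 1 = 60 miles
Leg 2 distance:
70 x 1.5 = 105 miles
Total distance:
60 + 105 = 165 miles

165 miles


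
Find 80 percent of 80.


Convert percentage to decimal:
80% = 0.8
Multiply:
80 x 0.8 = 64

64


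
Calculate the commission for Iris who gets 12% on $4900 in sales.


Convert rate to decimal:
12% = 0.12
Multiply by sales:
$4900 x 0.12 = $588

$588


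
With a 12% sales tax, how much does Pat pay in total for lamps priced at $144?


Calculate the tax:
12% of $144 = $17.28
Add tax to price:
$144 + $17.28 = $161.28

$161.28


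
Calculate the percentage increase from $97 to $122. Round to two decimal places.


Find the absolute change:
|122 - 97| = 25
Divide by original and multiply by 100:
25 / 97 x 100 = 25.7731...% ≈ 25.77%

25.77%


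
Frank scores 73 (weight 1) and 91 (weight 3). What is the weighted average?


Weighted sum:
1 x 73 + 3 x 91 = 346
Total weight:
1 + 3 = 4
Weighted average:
346 / 4 = 86.5

86.5


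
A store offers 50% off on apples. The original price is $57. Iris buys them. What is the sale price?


Calculate the discount amount:
50% of $57 = $28.50
Subtract from original:
$57 - $28.50 = $28.50

$28.50


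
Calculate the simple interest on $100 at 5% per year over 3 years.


Use the formula I = P x R x T / 100
P x R x T = 100 x 5 x 3 = 1500
I = 1500 / 100 = $15

$15


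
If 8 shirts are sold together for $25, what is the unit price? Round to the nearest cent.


Total cost: $25
Number of items: 8
Unit price: $25 / 8 = $3.125 ≈ $3.13

$3.13


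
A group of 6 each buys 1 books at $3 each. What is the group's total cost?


Cost per person:
1 x $3 = $3
Group total:
6 x $3 = $18

$18


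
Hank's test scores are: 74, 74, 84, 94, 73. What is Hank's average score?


Add the scores:
74 + 74 + 84 + 94 + 73 = 399
Divide by the number of tests:
399 / 5 = 79.8

79.8


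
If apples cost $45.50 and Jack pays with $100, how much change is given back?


Start with the amount paid:
$100
Subtract the price:
$100 - $45.50 = $54.50

$54.50
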